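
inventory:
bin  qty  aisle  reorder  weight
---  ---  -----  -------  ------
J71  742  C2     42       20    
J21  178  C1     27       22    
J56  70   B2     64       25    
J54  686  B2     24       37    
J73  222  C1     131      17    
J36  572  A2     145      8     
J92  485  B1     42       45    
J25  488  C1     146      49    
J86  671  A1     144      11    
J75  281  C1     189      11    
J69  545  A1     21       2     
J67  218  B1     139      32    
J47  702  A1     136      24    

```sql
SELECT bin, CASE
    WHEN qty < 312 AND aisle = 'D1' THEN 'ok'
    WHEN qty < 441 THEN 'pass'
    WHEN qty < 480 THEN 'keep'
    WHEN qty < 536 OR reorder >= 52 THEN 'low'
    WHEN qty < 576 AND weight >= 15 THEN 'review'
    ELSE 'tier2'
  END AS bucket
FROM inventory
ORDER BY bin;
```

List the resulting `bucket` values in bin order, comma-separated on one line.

bin=J21: qty < 441 → pass
bin=J25: qty < 536 OR reorder >= 52 → low
bin=J36: qty < 536 OR reorder >= 52 → low
bin=J47: qty < 536 OR reorder >= 52 → low
bin=J54: ELSE → tier2
bin=J56: qty < 441 → pass
bin=J67: qty < 441 → pass
bin=J69: ELSE → tier2
bin=J71: ELSE → tier2
bin=J73: qty < 441 → pass
bin=J75: qty < 441 → pass
bin=J86: qty < 536 OR reorder >= 52 → low
bin=J92: qty < 536 OR reorder >= 52 → low

pass, low, low, low, tier2, pass, pass, tier2, tier2, pass, pass, low, low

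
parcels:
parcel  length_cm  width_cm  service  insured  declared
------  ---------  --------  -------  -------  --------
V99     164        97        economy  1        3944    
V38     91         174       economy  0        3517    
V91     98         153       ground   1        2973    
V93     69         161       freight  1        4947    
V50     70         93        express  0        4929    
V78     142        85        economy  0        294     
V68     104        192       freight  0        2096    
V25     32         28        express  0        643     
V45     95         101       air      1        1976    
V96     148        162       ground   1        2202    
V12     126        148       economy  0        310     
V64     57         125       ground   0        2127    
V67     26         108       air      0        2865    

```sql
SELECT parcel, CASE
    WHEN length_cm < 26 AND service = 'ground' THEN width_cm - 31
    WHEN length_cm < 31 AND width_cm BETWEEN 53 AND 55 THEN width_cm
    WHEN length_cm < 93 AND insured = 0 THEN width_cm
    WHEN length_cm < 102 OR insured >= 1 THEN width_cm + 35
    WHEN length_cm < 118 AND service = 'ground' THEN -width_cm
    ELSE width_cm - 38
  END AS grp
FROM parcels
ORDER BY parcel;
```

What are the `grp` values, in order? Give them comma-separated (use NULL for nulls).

110, 28, 174, 136, 93, 125, 108, 154, 47, 188, 196, 197, 132

parcel=V12: ELSE → 110
parcel=V25: length_cm < 93 AND insured = 0 → 28
parcel=V38: length_cm < 93 AND insured = 0 → 174
parcel=V45: length_cm < 102 OR insured >= 1 → 136
parcel=V50: length_cm < 93 AND insured = 0 → 93
parcel=V64: length_cm < 93 AND insured = 0 → 125
parcel=V67: length_cm < 93 AND insured = 0 → 108
parcel=V68: ELSE → 154
parcel=V78: ELSE → 47
parcel=V91: length_cm < 102 OR insured >= 1 → 188
parcel=V93: length_cm < 102 OR insured >= 1 → 196
parcel=V96: length_cm < 102 OR insured >= 1 → 197
parcel=V99: length_cm < 102 OR insured >= 1 → 132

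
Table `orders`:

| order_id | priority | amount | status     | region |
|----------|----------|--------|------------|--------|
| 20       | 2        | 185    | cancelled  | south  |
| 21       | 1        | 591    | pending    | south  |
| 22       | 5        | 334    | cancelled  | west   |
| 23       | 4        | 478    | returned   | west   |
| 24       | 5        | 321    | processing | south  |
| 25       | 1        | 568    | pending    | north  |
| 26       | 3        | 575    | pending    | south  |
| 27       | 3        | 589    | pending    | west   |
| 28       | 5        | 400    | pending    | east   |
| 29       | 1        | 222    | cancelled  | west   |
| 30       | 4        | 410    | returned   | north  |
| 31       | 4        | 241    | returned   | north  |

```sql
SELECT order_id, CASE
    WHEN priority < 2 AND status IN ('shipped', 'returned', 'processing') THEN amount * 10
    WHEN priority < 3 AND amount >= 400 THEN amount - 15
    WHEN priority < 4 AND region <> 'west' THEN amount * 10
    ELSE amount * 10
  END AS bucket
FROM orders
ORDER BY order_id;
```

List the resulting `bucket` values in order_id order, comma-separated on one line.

order_id=20: priority < 4 AND region <> 'west' → 1850
order_id=21: priority < 3 AND amount >= 400 → 576
order_id=22: ELSE → 3340
order_id=23: ELSE → 4780
order_id=24: ELSE → 3210
order_id=25: priority < 3 AND amount >= 400 → 553
order_id=26: priority < 4 AND region <> 'west' → 5750
order_id=27: ELSE → 5890
order_id=28: ELSE → 4000
order_id=29: ELSE → 2220
order_id=30: ELSE → 4100
order_id=31: ELSE → 2410

1850, 576, 3340, 4780, 3210, 553, 5750, 5890, 4000, 2220, 4100, 2410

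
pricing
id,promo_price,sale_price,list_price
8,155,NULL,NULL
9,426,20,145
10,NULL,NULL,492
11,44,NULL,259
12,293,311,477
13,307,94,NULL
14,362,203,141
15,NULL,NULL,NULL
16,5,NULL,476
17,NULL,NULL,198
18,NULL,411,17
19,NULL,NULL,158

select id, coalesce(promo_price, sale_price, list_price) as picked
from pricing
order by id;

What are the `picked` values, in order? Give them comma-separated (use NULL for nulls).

id=8: promo_price=155 → 155
id=9: promo_price=426 → 426
id=10: promo_price=NULL, sale_price=NULL, list_price=492 → 492
id=11: promo_price=44 → 44
id=12: promo_price=293 → 293
id=13: promo_price=307 → 307
id=14: promo_price=362 → 362
id=15: promo_price=NULL, sale_price=NULL, list_price=NULL (all NULL) → NULL
id=16: promo_price=5 → 5
id=17: promo_price=NULL, sale_price=NULL, list_price=198 → 198
id=18: promo_price=NULL, sale_price=411 → 411
id=19: promo_price=NULL, sale_price=NULL, list_price=158 → 158

155, 426, 492, 44, 293, 307, 362, NULL, 5, 198, 411, 158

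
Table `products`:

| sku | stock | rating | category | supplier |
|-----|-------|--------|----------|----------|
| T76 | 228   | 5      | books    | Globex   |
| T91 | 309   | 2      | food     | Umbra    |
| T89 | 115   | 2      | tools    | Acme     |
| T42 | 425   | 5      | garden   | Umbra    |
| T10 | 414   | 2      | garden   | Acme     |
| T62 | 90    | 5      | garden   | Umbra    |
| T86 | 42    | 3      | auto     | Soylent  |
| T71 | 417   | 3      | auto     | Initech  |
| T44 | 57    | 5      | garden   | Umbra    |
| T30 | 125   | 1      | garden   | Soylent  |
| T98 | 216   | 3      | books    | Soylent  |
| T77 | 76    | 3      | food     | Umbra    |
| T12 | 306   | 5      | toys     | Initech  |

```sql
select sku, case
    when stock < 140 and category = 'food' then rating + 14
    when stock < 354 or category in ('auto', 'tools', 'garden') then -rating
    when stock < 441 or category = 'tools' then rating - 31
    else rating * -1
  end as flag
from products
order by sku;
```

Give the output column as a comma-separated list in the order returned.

-2, -5, -1, -5, -5, -5, -3, -5, 17, -3, -2, -2, -3

sku=T10: stock < 354 or category in ('auto', 'tools', 'garden') → -2
sku=T12: stock < 354 or category in ('auto', 'tools', 'garden') → -5
sku=T30: stock < 354 or category in ('auto', 'tools', 'garden') → -1
sku=T42: stock < 354 or category in ('auto', 'tools', 'garden') → -5
sku=T44: stock < 354 or category in ('auto', 'tools', 'garden') → -5
sku=T62: stock < 354 or category in ('auto', 'tools', 'garden') → -5
sku=T71: stock < 354 or category in ('auto', 'tools', 'garden') → -3
sku=T76: stock < 354 or category in ('auto', 'tools', 'garden') → -5
sku=T77: stock < 140 and category = 'food' → 17
sku=T86: stock < 354 or category in ('auto', 'tools', 'garden') → -3
sku=T89: stock < 354 or category in ('auto', 'tools', 'garden') → -2
sku=T91: stock < 354 or category in ('auto', 'tools', 'garden') → -2
sku=T98: stock < 354 or category in ('auto', 'tools', 'garden') → -3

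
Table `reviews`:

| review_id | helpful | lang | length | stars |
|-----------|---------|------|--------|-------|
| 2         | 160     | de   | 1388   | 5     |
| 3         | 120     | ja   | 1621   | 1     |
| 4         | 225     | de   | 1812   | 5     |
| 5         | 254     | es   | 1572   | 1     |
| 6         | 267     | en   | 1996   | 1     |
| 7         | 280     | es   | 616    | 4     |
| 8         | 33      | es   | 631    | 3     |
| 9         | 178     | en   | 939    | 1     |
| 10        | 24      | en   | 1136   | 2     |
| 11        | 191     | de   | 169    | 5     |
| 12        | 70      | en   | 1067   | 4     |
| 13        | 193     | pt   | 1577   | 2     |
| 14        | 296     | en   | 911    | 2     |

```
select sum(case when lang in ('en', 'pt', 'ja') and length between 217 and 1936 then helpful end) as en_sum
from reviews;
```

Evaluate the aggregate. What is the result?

review_id=2: ✗
review_id=3: ✓ → 120
review_id=4: ✗
review_id=5: ✗
review_id=6: ✗
review_id=7: ✗
review_id=8: ✗
review_id=9: ✓ → 178
review_id=10: ✓ → 24
review_id=11: ✗
review_id=12: ✓ → 70
review_id=13: ✓ → 193
review_id=14: ✓ → 296
en_sum = 120 + 178 + 24 + 70 + 193 + 296 = 881

881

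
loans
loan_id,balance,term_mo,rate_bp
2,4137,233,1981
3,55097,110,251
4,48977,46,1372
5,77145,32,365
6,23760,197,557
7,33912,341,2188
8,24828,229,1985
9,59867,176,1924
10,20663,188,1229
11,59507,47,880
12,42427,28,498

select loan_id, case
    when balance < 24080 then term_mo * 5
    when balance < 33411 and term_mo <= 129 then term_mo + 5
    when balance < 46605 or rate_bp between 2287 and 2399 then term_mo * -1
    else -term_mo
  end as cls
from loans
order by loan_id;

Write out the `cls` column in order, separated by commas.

1165, -110, -46, -32, 985, -341, -229, -176, 940, -47, -28

loan_id=2: balance < 24080 → 1165
loan_id=3: ELSE → -110
loan_id=4: ELSE → -46
loan_id=5: ELSE → -32
loan_id=6: balance < 24080 → 985
loan_id=7: balance < 46605 or rate_bp between 2287 and 2399 → -341
loan_id=8: balance < 46605 or rate_bp between 2287 and 2399 → -229
loan_id=9: ELSE → -176
loan_id=10: balance < 24080 → 940
loan_id=11: ELSE → -47
loan_id=12: balance < 46605 or rate_bp between 2287 and 2399 → -28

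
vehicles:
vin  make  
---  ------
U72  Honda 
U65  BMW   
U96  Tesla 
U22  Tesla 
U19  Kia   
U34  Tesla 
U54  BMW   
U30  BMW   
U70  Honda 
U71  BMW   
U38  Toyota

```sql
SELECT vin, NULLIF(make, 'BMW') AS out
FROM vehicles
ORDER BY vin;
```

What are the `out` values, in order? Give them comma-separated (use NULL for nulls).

Kia, Tesla, NULL, Tesla, Toyota, NULL, NULL, Honda, NULL, Honda, Tesla

vin=U19: make=Kia vs BMW: differ → Kia
vin=U22: make=Tesla vs BMW: differ → Tesla
vin=U30: make=BMW vs BMW: equal → NULL
vin=U34: make=Tesla vs BMW: differ → Tesla
vin=U38: make=Toyota vs BMW: differ → Toyota
vin=U54: make=BMW vs BMW: equal → NULL
vin=U65: make=BMW vs BMW: equal → NULL
vin=U70: make=Honda vs BMW: differ → Honda
vin=U71: make=BMW vs BMW: equal → NULL
vin=U72: make=Honda vs BMW: differ → Honda
vin=U96: make=Tesla vs BMW: differ → Tesla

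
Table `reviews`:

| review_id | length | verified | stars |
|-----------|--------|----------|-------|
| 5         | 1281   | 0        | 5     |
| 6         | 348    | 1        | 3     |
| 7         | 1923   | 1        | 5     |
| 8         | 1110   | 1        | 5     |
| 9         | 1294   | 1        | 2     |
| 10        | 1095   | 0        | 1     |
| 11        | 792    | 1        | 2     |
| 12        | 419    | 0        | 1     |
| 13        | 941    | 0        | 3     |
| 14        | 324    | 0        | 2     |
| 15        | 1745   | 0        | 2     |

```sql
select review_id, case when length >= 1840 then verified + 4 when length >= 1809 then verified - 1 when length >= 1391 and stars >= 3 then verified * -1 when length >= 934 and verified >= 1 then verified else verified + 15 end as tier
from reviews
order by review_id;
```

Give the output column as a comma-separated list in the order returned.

review_id=5: ELSE → 15
review_id=6: ELSE → 16
review_id=7: length >= 1840 → 5
review_id=8: length >= 934 and verified >= 1 → 1
review_id=9: length >= 934 and verified >= 1 → 1
review_id=10: ELSE → 15
review_id=11: ELSE → 16
review_id=12: ELSE → 15
review_id=13: ELSE → 15
review_id=14: ELSE → 15
review_id=15: ELSE → 15

15, 16, 5, 1, 1, 15, 16, 15, 15, 15, 15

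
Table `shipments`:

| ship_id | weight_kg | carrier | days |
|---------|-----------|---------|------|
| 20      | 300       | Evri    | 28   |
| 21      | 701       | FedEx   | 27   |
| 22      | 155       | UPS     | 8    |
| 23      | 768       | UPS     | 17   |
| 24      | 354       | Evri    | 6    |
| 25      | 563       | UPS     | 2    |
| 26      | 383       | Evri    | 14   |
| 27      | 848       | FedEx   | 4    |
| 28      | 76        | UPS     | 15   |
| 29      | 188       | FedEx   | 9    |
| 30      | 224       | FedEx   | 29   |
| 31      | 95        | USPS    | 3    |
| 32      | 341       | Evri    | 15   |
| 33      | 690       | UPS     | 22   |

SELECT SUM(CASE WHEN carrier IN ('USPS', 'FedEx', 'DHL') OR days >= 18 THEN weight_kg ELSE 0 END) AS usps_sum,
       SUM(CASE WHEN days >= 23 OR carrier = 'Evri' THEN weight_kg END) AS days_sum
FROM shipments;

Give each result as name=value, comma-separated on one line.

[usps_sum: carrier IN ('USPS', 'FedEx', 'DHL') OR days >= 18]
ship_id=20: ✓ → 300
ship_id=21: ✓ → 701
ship_id=22: ✗
ship_id=23: ✗
ship_id=24: ✗
ship_id=25: ✗
ship_id=26: ✗
ship_id=27: ✓ → 848
ship_id=28: ✗
ship_id=29: ✓ → 188
ship_id=30: ✓ → 224
ship_id=31: ✓ → 95
ship_id=32: ✗
ship_id=33: ✓ → 690
usps_sum = 300 + 701 + 848 + 188 + 224 + 95 + 690 = 3046
—
[days_sum: days >= 23 OR carrier = 'Evri']
ship_id=20: ✓ → 300
ship_id=21: ✓ → 701
ship_id=22: ✗
ship_id=23: ✗
ship_id=24: ✓ → 354
ship_id=25: ✗
ship_id=26: ✓ → 383
ship_id=27: ✗
ship_id=28: ✗
ship_id=29: ✗
ship_id=30: ✓ → 224
ship_id=31: ✗
ship_id=32: ✓ → 341
ship_id=33: ✗
days_sum = 300 + 701 + 354 + 383 + 224 + 341 = 2303

usps_sum=3046, days_sum=2303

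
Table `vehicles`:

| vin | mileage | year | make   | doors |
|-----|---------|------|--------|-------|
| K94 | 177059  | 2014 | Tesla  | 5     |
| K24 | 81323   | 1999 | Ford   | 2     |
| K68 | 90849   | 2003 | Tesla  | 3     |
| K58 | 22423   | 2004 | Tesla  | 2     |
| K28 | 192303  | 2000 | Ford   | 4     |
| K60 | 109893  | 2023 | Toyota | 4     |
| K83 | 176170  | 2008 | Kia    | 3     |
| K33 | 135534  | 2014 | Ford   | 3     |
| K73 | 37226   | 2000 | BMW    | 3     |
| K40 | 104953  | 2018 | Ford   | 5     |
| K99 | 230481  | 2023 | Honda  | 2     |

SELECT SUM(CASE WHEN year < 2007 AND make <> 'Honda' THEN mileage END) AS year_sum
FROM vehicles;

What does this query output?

vin=K94: ✗
vin=K24: ✓ → 81323
vin=K68: ✓ → 90849
vin=K58: ✓ → 22423
vin=K28: ✓ → 192303
vin=K60: ✗
vin=K83: ✗
vin=K33: ✗
vin=K73: ✓ → 37226
vin=K40: ✗
vin=K99: ✗
year_sum = 81323 + 90849 + 22423 + 192303 + 37226 = 424124

424124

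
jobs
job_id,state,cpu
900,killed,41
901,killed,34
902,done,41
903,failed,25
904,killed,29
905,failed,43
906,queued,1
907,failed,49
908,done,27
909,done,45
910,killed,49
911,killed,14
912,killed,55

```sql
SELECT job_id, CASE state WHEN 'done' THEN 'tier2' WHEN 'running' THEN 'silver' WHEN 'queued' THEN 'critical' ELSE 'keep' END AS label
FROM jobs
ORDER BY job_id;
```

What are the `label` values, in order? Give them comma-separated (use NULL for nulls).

job_id=900: ELSE → keep
job_id=901: ELSE → keep
job_id=902: state='done' → tier2
job_id=903: ELSE → keep
job_id=904: ELSE → keep
job_id=905: ELSE → keep
job_id=906: state='queued' → critical
job_id=907: ELSE → keep
job_id=908: state='done' → tier2
job_id=909: state='done' → tier2
job_id=910: ELSE → keep
job_id=911: ELSE → keep
job_id=912: ELSE → keep

keep, keep, tier2, keep, keep, keep, critical, keep, tier2, tier2, keep, keep, keep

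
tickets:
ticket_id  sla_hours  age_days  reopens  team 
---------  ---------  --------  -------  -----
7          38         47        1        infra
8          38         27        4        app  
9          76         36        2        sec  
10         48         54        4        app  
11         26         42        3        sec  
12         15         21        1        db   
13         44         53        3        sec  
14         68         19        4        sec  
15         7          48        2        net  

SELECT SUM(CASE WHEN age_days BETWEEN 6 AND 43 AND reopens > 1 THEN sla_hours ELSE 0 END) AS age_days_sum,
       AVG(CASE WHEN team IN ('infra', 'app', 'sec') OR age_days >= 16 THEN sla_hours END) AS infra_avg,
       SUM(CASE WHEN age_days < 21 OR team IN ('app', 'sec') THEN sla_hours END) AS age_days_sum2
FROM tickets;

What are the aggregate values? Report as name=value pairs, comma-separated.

[age_days_sum: age_days BETWEEN 6 AND 43 AND reopens > 1]
ticket_id=7: ✗
ticket_id=8: ✓ → 38
ticket_id=9: ✓ → 76
ticket_id=10: ✗
ticket_id=11: ✓ → 26
ticket_id=12: ✗
ticket_id=13: ✗
ticket_id=14: ✓ → 68
ticket_id=15: ✗
age_days_sum = 38 + 76 + 26 + 68 = 208
—
[infra_avg: team IN ('infra', 'app', 'sec') OR age_days >= 16]
ticket_id=7: ✓ → 38
ticket_id=8: ✓ → 38
ticket_id=9: ✓ → 76
ticket_id=10: ✓ → 48
ticket_id=11: ✓ → 26
ticket_id=12: ✓ → 15
ticket_id=13: ✓ → 44
ticket_id=14: ✓ → 68
ticket_id=15: ✓ → 7
infra_avg = (38 + 38 + 76 + 48 + 26 + 15 + 44 + 68 + 7) / 9 = 40
—
[age_days_sum2: age_days < 21 OR team IN ('app', 'sec')]
ticket_id=7: ✗
ticket_id=8: ✓ → 38
ticket_id=9: ✓ → 76
ticket_id=10: ✓ → 48
ticket_id=11: ✓ → 26
ticket_id=12: ✗
ticket_id=13: ✓ → 44
ticket_id=14: ✓ → 68
ticket_id=15: ✗
age_days_sum2 = 38 + 76 + 48 + 26 + 44 + 68 = 300

age_days_sum=208, infra_avg=40, age_days_sum2=300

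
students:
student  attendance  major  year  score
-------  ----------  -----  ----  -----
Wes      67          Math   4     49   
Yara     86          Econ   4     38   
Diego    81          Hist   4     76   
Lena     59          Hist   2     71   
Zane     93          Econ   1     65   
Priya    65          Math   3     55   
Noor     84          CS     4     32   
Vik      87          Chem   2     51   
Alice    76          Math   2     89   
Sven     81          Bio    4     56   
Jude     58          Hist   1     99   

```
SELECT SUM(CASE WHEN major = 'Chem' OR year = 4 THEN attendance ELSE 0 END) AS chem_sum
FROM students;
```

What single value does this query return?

486

student=Wes: ✓ → 67
student=Yara: ✓ → 86
student=Diego: ✓ → 81
student=Lena: ✗
student=Zane: ✗
student=Priya: ✗
student=Noor: ✓ → 84
student=Vik: ✓ → 87
student=Alice: ✗
student=Sven: ✓ → 81
student=Jude: ✗
chem_sum = 67 + 86 + 81 + 84 + 87 + 81 = 486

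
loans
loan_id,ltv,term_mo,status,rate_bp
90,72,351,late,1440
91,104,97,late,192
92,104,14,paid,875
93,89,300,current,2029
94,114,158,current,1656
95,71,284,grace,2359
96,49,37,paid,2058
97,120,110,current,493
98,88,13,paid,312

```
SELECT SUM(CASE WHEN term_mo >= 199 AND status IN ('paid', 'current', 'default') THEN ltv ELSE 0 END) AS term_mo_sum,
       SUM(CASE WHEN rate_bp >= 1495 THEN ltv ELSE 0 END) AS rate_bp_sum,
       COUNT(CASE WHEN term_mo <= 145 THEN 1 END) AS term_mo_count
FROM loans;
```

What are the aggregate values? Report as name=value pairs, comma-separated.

term_mo_sum=89, rate_bp_sum=323, term_mo_count=5

[term_mo_sum: term_mo >= 199 AND status IN ('paid', 'current', 'default')]
loan_id=90: ✗
loan_id=91: ✗
loan_id=92: ✗
loan_id=93: ✓ → 89
loan_id=94: ✗
loan_id=95: ✗
loan_id=96: ✗
loan_id=97: ✗
loan_id=98: ✗
term_mo_sum = 89
—
[rate_bp_sum: rate_bp >= 1495]
loan_id=90: ✗
loan_id=91: ✗
loan_id=92: ✗
loan_id=93: ✓ → 89
loan_id=94: ✓ → 114
loan_id=95: ✓ → 71
loan_id=96: ✓ → 49
loan_id=97: ✗
loan_id=98: ✗
rate_bp_sum = 89 + 114 + 71 + 49 = 323
—
[term_mo_count: term_mo <= 145]
loan_id=90: ✗
loan_id=91: ✓ → 1
loan_id=92: ✓ → 1
loan_id=93: ✗
loan_id=94: ✗
loan_id=95: ✗
loan_id=96: ✓ → 1
loan_id=97: ✓ → 1
loan_id=98: ✓ → 1
term_mo_count = COUNT(1, 1, 1, 1, 1) = 5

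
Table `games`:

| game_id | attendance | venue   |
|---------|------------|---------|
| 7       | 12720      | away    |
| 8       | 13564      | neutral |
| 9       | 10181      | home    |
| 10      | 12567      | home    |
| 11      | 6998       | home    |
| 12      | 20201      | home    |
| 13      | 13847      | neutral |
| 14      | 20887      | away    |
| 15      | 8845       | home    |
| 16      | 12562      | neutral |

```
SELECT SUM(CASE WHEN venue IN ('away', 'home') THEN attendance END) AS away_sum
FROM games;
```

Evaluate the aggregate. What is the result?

92399

game_id=7: ✓ → 12720
game_id=8: ✗
game_id=9: ✓ → 10181
game_id=10: ✓ → 12567
game_id=11: ✓ → 6998
game_id=12: ✓ → 20201
game_id=13: ✗
game_id=14: ✓ → 20887
game_id=15: ✓ → 8845
game_id=16: ✗
away_sum = 12720 + 10181 + 12567 + 6998 + 20201 + 20887 + 8845 = 92399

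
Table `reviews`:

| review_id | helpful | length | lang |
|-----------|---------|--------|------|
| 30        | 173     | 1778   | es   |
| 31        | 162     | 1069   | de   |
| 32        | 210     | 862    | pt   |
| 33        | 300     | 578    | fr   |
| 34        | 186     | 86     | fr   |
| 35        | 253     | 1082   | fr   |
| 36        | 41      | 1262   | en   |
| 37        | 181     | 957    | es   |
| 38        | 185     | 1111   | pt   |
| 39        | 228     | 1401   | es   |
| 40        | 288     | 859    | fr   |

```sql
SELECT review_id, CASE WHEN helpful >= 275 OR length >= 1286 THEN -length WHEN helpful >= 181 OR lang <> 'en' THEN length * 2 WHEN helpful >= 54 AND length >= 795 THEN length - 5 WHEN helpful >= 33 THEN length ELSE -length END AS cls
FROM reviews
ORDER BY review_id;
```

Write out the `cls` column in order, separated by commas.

-1778, 2138, 1724, -578, 172, 2164, 1262, 1914, 2222, -1401, -859

review_id=30: helpful >= 275 OR length >= 1286 → -1778
review_id=31: helpful >= 181 OR lang <> 'en' → 2138
review_id=32: helpful >= 181 OR lang <> 'en' → 1724
review_id=33: helpful >= 275 OR length >= 1286 → -578
review_id=34: helpful >= 181 OR lang <> 'en' → 172
review_id=35: helpful >= 181 OR lang <> 'en' → 2164
review_id=36: helpful >= 33 → 1262
review_id=37: helpful >= 181 OR lang <> 'en' → 1914
review_id=38: helpful >= 181 OR lang <> 'en' → 2222
review_id=39: helpful >= 275 OR length >= 1286 → -1401
review_id=40: helpful >= 275 OR length >= 1286 → -859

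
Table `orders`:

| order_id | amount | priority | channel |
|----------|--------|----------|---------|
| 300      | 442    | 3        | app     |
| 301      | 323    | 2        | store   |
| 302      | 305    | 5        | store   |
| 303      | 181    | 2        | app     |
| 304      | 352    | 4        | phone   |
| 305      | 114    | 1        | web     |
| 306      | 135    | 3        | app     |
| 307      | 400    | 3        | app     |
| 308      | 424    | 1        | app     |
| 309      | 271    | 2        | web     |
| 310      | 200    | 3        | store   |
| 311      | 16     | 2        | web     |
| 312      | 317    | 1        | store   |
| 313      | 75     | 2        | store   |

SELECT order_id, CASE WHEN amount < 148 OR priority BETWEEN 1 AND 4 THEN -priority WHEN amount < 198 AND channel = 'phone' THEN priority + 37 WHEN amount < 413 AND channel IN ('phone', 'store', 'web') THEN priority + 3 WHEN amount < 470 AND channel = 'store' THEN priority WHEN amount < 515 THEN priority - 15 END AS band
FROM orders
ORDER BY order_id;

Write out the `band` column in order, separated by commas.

order_id=300: amount < 148 OR priority BETWEEN 1 AND 4 → -3
order_id=301: amount < 148 OR priority BETWEEN 1 AND 4 → -2
order_id=302: amount < 413 AND channel IN ('phone', 'store', 'web') → 8
order_id=303: amount < 148 OR priority BETWEEN 1 AND 4 → -2
order_id=304: amount < 148 OR priority BETWEEN 1 AND 4 → -4
order_id=305: amount < 148 OR priority BETWEEN 1 AND 4 → -1
order_id=306: amount < 148 OR priority BETWEEN 1 AND 4 → -3
order_id=307: amount < 148 OR priority BETWEEN 1 AND 4 → -3
order_id=308: amount < 148 OR priority BETWEEN 1 AND 4 → -1
order_id=309: amount < 148 OR priority BETWEEN 1 AND 4 → -2
order_id=310: amount < 148 OR priority BETWEEN 1 AND 4 → -3
order_id=311: amount < 148 OR priority BETWEEN 1 AND 4 → -2
order_id=312: amount < 148 OR priority BETWEEN 1 AND 4 → -1
order_id=313: amount < 148 OR priority BETWEEN 1 AND 4 → -2

-3, -2, 8, -2, -4, -1, -3, -3, -1, -2, -3, -2, -1, -2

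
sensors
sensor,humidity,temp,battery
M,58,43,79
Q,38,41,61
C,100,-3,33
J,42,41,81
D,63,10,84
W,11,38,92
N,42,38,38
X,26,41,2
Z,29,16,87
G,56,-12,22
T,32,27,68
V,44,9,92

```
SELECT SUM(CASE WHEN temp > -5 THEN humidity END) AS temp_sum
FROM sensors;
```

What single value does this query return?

485

sensor=M: ✓ → 58
sensor=Q: ✓ → 38
sensor=C: ✓ → 100
sensor=J: ✓ → 42
sensor=D: ✓ → 63
sensor=W: ✓ → 11
sensor=N: ✓ → 42
sensor=X: ✓ → 26
sensor=Z: ✓ → 29
sensor=G: ✗
sensor=T: ✓ → 32
sensor=V: ✓ → 44
temp_sum = 58 + 38 + 100 + 42 + 63 + 11 + 42 + 26 + 29 + 32 + 44 = 485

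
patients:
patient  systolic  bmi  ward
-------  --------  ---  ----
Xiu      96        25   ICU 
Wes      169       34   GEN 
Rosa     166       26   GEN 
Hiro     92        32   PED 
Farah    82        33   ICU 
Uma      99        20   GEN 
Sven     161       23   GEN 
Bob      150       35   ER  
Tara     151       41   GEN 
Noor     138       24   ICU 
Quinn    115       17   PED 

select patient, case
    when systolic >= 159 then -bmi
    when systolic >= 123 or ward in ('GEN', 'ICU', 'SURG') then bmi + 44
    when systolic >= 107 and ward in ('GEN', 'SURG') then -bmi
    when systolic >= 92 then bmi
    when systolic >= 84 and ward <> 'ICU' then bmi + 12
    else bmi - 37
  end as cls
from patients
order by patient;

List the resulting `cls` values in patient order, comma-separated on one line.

patient=Bob: systolic >= 123 or ward in ('GEN', 'ICU', 'SURG') → 79
patient=Farah: systolic >= 123 or ward in ('GEN', 'ICU', 'SURG') → 77
patient=Hiro: systolic >= 92 → 32
patient=Noor: systolic >= 123 or ward in ('GEN', 'ICU', 'SURG') → 68
patient=Quinn: systolic >= 92 → 17
patient=Rosa: systolic >= 159 → -26
patient=Sven: systolic >= 159 → -23
patient=Tara: systolic >= 123 or ward in ('GEN', 'ICU', 'SURG') → 85
patient=Uma: systolic >= 123 or ward in ('GEN', 'ICU', 'SURG') → 64
patient=Wes: systolic >= 159 → -34
patient=Xiu: systolic >= 123 or ward in ('GEN', 'ICU', 'SURG') → 69

79, 77, 32, 68, 17, -26, -23, 85, 64, -34, 69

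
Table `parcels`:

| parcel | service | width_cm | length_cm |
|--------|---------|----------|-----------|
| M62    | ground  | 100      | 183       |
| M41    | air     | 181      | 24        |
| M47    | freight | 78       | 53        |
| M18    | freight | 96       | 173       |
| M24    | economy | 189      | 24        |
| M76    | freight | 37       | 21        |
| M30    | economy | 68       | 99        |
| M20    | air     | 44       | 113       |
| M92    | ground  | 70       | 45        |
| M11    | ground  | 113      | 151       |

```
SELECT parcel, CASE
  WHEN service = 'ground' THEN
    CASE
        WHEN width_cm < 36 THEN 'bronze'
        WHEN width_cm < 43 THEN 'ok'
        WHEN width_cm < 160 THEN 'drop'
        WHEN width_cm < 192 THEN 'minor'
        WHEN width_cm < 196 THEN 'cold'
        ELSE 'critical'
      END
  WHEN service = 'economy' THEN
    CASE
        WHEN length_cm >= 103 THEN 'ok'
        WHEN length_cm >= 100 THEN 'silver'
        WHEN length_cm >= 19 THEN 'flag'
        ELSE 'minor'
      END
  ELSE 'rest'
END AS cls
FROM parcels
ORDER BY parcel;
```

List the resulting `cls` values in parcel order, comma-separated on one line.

drop, rest, rest, flag, flag, rest, rest, drop, rest, drop

parcel=M11: service='ground' → inner[width_cm < 160] → drop
parcel=M18: service='freight' → outer ELSE → rest
parcel=M20: service='air' → outer ELSE → rest
parcel=M24: service='economy' → inner[length_cm >= 19] → flag
parcel=M30: service='economy' → inner[length_cm >= 19] → flag
parcel=M41: service='air' → outer ELSE → rest
parcel=M47: service='freight' → outer ELSE → rest
parcel=M62: service='ground' → inner[width_cm < 160] → drop
parcel=M76: service='freight' → outer ELSE → rest
parcel=M92: service='ground' → inner[width_cm < 160] → drop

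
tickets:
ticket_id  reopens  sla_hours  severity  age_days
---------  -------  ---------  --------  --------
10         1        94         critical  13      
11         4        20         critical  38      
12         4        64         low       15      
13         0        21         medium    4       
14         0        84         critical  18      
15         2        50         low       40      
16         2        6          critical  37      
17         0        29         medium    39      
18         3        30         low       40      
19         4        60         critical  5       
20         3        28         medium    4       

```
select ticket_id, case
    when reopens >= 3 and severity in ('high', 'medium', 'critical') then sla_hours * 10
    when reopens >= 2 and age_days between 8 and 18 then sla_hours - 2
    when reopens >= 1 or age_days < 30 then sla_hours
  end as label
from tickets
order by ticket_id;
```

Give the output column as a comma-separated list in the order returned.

ticket_id=10: reopens >= 1 or age_days < 30 → 94
ticket_id=11: reopens >= 3 and severity in ('high', 'medium', 'critical') → 200
ticket_id=12: reopens >= 2 and age_days between 8 and 18 → 62
ticket_id=13: reopens >= 1 or age_days < 30 → 21
ticket_id=14: reopens >= 1 or age_days < 30 → 84
ticket_id=15: reopens >= 1 or age_days < 30 → 50
ticket_id=16: reopens >= 1 or age_days < 30 → 6
ticket_id=17: (no match → NULL) → NULL
ticket_id=18: reopens >= 1 or age_days < 30 → 30
ticket_id=19: reopens >= 3 and severity in ('high', 'medium', 'critical') → 600
ticket_id=20: reopens >= 3 and severity in ('high', 'medium', 'critical') → 280

94, 200, 62, 21, 84, 50, 6, NULL, 30, 600, 280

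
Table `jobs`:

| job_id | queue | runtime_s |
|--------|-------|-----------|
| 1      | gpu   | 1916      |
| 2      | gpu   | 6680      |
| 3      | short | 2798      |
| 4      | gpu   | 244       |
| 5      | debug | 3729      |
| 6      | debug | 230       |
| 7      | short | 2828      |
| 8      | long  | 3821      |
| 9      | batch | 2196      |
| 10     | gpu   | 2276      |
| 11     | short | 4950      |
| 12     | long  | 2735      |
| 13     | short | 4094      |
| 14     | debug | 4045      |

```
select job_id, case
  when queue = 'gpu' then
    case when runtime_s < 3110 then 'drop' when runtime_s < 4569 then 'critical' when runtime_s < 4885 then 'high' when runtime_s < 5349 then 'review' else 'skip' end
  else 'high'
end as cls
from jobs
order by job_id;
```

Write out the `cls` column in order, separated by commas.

drop, skip, high, drop, high, high, high, high, high, drop, high, high, high, high

job_id=1: queue='gpu' → inner[runtime_s < 3110] → drop
job_id=2: queue='gpu' → inner[ELSE] → skip
job_id=3: queue='short' → outer ELSE → high
job_id=4: queue='gpu' → inner[runtime_s < 3110] → drop
job_id=5: queue='debug' → outer ELSE → high
job_id=6: queue='debug' → outer ELSE → high
job_id=7: queue='short' → outer ELSE → high
job_id=8: queue='long' → outer ELSE → high
job_id=9: queue='batch' → outer ELSE → high
job_id=10: queue='gpu' → inner[runtime_s < 3110] → drop
job_id=11: queue='short' → outer ELSE → high
job_id=12: queue='long' → outer ELSE → high
job_id=13: queue='short' → outer ELSE → high
job_id=14: queue='debug' → outer ELSE → high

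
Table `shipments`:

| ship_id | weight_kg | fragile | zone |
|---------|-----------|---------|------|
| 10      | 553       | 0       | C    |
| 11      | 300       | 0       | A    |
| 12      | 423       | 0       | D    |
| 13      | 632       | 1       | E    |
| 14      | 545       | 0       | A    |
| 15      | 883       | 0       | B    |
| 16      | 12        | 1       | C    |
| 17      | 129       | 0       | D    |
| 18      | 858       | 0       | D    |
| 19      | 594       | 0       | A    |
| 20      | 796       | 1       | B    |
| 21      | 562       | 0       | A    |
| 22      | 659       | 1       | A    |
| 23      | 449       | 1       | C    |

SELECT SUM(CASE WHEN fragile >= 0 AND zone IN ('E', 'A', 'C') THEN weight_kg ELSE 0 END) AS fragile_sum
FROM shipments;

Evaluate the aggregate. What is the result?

ship_id=10: ✓ → 553
ship_id=11: ✓ → 300
ship_id=12: ✗
ship_id=13: ✓ → 632
ship_id=14: ✓ → 545
ship_id=15: ✗
ship_id=16: ✓ → 12
ship_id=17: ✗
ship_id=18: ✗
ship_id=19: ✓ → 594
ship_id=20: ✗
ship_id=21: ✓ → 562
ship_id=22: ✓ → 659
ship_id=23: ✓ → 449
fragile_sum = 553 + 300 + 632 + 545 + 12 + 594 + 562 + 659 + 449 = 4306

4306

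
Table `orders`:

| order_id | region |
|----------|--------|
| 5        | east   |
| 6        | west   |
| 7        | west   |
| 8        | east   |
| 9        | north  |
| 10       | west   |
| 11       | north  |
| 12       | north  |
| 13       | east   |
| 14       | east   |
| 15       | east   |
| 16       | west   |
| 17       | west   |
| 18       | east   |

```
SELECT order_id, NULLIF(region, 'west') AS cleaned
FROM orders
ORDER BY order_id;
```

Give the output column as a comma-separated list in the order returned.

order_id=5: region=east vs west: differ → east
order_id=6: region=west vs west: equal → NULL
order_id=7: region=west vs west: equal → NULL
order_id=8: region=east vs west: differ → east
order_id=9: region=north vs west: differ → north
order_id=10: region=west vs west: equal → NULL
order_id=11: region=north vs west: differ → north
order_id=12: region=north vs west: differ → north
order_id=13: region=east vs west: differ → east
order_id=14: region=east vs west: differ → east
order_id=15: region=east vs west: differ → east
order_id=16: region=west vs west: equal → NULL
order_id=17: region=west vs west: equal → NULL
order_id=18: region=east vs west: differ → east

east, NULL, NULL, east, north, NULL, north, north, east, east, east, NULL, NULL, east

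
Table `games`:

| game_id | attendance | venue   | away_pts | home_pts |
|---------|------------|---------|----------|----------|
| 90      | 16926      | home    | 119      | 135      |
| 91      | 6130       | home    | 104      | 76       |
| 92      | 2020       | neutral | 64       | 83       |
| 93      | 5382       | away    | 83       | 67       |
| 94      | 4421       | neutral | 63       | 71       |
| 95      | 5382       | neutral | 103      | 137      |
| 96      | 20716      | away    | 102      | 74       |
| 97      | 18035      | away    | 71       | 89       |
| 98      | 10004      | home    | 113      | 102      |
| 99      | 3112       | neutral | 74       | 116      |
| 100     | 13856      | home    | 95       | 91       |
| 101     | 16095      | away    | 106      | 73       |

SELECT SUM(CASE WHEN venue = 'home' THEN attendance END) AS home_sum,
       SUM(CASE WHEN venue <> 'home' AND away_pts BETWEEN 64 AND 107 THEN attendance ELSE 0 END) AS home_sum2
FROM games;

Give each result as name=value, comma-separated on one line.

home_sum=46916, home_sum2=70742

[home_sum: venue = 'home']
game_id=90: ✓ → 16926
game_id=91: ✓ → 6130
game_id=92: ✗
game_id=93: ✗
game_id=94: ✗
game_id=95: ✗
game_id=96: ✗
game_id=97: ✗
game_id=98: ✓ → 10004
game_id=99: ✗
game_id=100: ✓ → 13856
game_id=101: ✗
home_sum = 16926 + 6130 + 10004 + 13856 = 46916
—
[home_sum2: venue <> 'home' AND away_pts BETWEEN 64 AND 107]
game_id=90: ✗
game_id=91: ✗
game_id=92: ✓ → 2020
game_id=93: ✓ → 5382
game_id=94: ✗
game_id=95: ✓ → 5382
game_id=96: ✓ → 20716
game_id=97: ✓ → 18035
game_id=98: ✗
game_id=99: ✓ → 3112
game_id=100: ✗
game_id=101: ✓ → 16095
home_sum2 = 2020 + 5382 + 5382 + 20716 + 18035 + 3112 + 16095 = 70742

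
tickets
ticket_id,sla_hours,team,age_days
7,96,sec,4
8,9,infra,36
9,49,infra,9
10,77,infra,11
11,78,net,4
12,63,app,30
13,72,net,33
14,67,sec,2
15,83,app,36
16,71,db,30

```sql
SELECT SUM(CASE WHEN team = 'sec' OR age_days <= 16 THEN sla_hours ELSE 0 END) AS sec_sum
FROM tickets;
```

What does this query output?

367

ticket_id=7: ✓ → 96
ticket_id=8: ✗
ticket_id=9: ✓ → 49
ticket_id=10: ✓ → 77
ticket_id=11: ✓ → 78
ticket_id=12: ✗
ticket_id=13: ✗
ticket_id=14: ✓ → 67
ticket_id=15: ✗
ticket_id=16: ✗
sec_sum = 96 + 49 + 77 + 78 + 67 = 367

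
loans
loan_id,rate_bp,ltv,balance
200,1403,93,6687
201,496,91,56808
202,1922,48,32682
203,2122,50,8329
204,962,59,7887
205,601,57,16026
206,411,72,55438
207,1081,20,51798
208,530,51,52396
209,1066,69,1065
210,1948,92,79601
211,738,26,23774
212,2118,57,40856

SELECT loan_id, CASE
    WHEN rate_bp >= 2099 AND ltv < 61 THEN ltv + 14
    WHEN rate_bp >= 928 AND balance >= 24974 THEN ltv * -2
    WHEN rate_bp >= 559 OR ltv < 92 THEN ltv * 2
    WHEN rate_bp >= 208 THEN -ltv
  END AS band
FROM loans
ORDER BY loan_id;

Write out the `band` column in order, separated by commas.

loan_id=200: rate_bp >= 559 OR ltv < 92 → 186
loan_id=201: rate_bp >= 559 OR ltv < 92 → 182
loan_id=202: rate_bp >= 928 AND balance >= 24974 → -96
loan_id=203: rate_bp >= 2099 AND ltv < 61 → 64
loan_id=204: rate_bp >= 559 OR ltv < 92 → 118
loan_id=205: rate_bp >= 559 OR ltv < 92 → 114
loan_id=206: rate_bp >= 559 OR ltv < 92 → 144
loan_id=207: rate_bp >= 928 AND balance >= 24974 → -40
loan_id=208: rate_bp >= 559 OR ltv < 92 → 102
loan_id=209: rate_bp >= 559 OR ltv < 92 → 138
loan_id=210: rate_bp >= 928 AND balance >= 24974 → -184
loan_id=211: rate_bp >= 559 OR ltv < 92 → 52
loan_id=212: rate_bp >= 2099 AND ltv < 61 → 71

186, 182, -96, 64, 118, 114, 144, -40, 102, 138, -184, 52, 71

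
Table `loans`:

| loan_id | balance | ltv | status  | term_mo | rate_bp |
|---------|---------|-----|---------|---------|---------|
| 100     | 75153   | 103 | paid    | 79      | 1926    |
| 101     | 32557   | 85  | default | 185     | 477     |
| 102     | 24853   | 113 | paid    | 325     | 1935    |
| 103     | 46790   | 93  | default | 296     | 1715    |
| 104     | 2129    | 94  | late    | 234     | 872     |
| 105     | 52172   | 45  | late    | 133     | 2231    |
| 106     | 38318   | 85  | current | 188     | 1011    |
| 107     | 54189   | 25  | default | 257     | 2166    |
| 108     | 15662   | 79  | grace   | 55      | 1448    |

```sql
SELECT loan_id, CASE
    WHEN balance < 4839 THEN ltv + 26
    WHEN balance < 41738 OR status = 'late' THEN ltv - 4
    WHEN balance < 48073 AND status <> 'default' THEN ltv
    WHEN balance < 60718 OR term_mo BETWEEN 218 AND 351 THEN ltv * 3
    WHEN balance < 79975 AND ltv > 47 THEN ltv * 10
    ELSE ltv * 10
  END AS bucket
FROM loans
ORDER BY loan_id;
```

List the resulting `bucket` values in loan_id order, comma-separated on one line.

1030, 81, 109, 279, 120, 41, 81, 75, 75

loan_id=100: balance < 79975 AND ltv > 47 → 1030
loan_id=101: balance < 41738 OR status = 'late' → 81
loan_id=102: balance < 41738 OR status = 'late' → 109
loan_id=103: balance < 60718 OR term_mo BETWEEN 218 AND 351 → 279
loan_id=104: balance < 4839 → 120
loan_id=105: balance < 41738 OR status = 'late' → 41
loan_id=106: balance < 41738 OR status = 'late' → 81
loan_id=107: balance < 60718 OR term_mo BETWEEN 218 AND 351 → 75
loan_id=108: balance < 41738 OR status = 'late' → 75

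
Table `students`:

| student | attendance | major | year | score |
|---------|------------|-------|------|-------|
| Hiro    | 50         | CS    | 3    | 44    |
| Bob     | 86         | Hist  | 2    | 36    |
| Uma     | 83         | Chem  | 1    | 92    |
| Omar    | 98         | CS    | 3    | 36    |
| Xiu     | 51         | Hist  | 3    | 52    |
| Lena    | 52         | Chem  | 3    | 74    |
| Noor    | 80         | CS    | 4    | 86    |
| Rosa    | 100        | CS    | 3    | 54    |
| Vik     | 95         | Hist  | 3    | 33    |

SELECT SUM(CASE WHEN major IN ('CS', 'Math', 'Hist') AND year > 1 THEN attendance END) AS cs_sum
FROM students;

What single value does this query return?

student=Hiro: ✓ → 50
student=Bob: ✓ → 86
student=Uma: ✗
student=Omar: ✓ → 98
student=Xiu: ✓ → 51
student=Lena: ✗
student=Noor: ✓ → 80
student=Rosa: ✓ → 100
student=Vik: ✓ → 95
cs_sum = 50 + 86 + 98 + 51 + 80 + 100 + 95 = 560

560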